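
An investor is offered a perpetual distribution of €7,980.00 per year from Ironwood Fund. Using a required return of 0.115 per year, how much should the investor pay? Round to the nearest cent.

Level perpetuity: PV = C / r = €7,980.00 / 0.115 = €69,391.30

€69391.30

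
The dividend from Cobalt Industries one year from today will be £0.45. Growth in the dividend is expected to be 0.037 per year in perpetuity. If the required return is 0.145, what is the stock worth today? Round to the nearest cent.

£4.17

Growing perpetuity: P = D₁ / (r − g) = £0.4500 / (0.145 − 0.037) = £4.17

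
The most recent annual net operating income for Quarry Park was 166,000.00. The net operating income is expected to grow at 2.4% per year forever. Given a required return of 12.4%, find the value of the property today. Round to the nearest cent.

D₁ = D₀ × (1 + g) = 166,000.00 × 1.024 = 169,984.0000
Growing perpetuity: P = D₁ / (r − g) = 169,984.0000 / (0.124 − 0.024) = 1,699,840.00

1699840.00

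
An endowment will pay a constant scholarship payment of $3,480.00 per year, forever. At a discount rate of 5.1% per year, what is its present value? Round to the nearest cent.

Level perpetuity: PV = C / r = $3,480.00 / 0.051 = $68,235.29

$68235.29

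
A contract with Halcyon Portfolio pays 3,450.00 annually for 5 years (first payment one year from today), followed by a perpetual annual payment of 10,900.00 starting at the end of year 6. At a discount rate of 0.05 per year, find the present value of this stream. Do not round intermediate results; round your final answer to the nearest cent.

PV of 5-year annuity: 3,450.00 × [1 − (1+0.05)^−5] / 0.05 = 14936.69451
Perpetuity value at year 5: 10,900.00 / 0.05 = 218000.00000
PV of perpetuity: 218000.00000 / (1+0.05)^5 = 170808.70429
Total PV = 14936.69451 + 170808.70429 = 185745.39880

185745.40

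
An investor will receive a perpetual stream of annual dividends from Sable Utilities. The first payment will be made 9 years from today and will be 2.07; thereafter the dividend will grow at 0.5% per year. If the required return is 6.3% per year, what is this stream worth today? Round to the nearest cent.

21.89

Value at end of year 8: C₁ / (r − g) = 2.07 / (0.063 − 0.005) = 35.6897
Discount to today: PV = 35.6897 / (1 + 0.063)^8 = 35.6897 / 1.630295 = 21.89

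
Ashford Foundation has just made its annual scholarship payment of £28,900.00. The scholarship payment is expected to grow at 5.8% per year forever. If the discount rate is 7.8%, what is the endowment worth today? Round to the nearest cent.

D₁ = D₀ × (1 + g) = £28,900.00 × 1.058 = £30,576.2000
Growing perpetuity: P = D₁ / (r − g) = £30,576.2000 / (0.078 − 0.058) = £1,528,810.00

£1528810.00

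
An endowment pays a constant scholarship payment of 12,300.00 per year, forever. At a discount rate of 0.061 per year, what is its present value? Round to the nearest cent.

Level perpetuity: PV = C / r = 12,300.00 / 0.061 = 201,639.34

201639.34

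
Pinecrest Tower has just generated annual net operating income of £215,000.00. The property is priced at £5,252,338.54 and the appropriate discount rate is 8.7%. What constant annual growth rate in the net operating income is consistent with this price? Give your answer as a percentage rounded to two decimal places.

4.43%

P = D₀(1+g)/(r−g) ⇒ P(r−g) = D₀(1+g) ⇒ g(P+D₀) = P·r − D₀
g = (P·r − D₀)/(P + D₀) = (£5,252,338.54×0.087 − £215,000.00) / (£5,252,338.54 + £215,000.00) = 0.044254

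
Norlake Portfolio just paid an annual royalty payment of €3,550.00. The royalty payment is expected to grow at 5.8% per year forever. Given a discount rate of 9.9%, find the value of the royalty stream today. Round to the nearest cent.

D₁ = D₀ × (1 + g) = €3,550.00 × 1.058 = €3,755.9000
Growing perpetuity: P = D₁ / (r − g) = €3,755.9000 / (0.099 − 0.058) = €91,607.32

€91607.32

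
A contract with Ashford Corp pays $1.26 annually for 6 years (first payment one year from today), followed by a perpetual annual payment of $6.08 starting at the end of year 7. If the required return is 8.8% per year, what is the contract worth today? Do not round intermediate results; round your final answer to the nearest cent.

$47.34

PV of 6-year annuity: $1.26 × [1 − (1+0.088)^−6] / 0.088 = 5.68612
Perpetuity value at year 6: $6.08 / 0.088 = 69.09091
PV of perpetuity: 69.09091 / (1+0.088)^6 = 41.65312
Total PV = 5.68612 + 41.65312 = 47.33924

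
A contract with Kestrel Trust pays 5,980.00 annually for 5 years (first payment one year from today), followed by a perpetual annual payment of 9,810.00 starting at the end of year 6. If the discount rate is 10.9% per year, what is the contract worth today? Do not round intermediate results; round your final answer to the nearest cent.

PV of 5-year annuity: 5,980.00 × [1 − (1+0.109)^−5] / 0.109 = 22157.17433
Perpetuity value at year 5: 9,810.00 / 0.109 = 90000.00000
PV of perpetuity: 90000.00000 / (1+0.109)^5 = 53651.85951
Total PV = 22157.17433 + 53651.85951 = 75809.03384

75809.03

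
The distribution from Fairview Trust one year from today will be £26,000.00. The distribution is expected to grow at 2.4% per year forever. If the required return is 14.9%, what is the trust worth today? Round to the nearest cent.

Growing perpetuity: P = D₁ / (r − g) = £26,000.0000 / (0.149 − 0.024) = £208,000.00

£208000.00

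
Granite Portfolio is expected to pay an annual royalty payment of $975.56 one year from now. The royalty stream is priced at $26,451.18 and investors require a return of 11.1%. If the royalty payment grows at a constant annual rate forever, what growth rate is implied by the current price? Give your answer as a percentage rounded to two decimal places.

P = D₁/(r−g) ⇒ g = r − D₁/P = 0.111 − $975.56/$26,451.18 = 0.074118

7.41%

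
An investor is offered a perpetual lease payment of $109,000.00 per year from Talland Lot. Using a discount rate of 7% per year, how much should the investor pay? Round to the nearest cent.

$1557142.86

Level perpetuity: PV = C / r = $109,000.00 / 0.07 = $1,557,142.86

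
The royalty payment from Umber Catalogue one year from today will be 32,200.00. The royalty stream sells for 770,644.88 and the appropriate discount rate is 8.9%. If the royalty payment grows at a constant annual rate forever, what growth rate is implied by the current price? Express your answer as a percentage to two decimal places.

4.72%

P = D₁/(r−g) ⇒ g = r − D₁/P = 0.089 − 32,200.00/770,644.88 = 0.047217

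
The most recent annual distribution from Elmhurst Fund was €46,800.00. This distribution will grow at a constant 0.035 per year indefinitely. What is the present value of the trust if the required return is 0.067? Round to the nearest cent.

€1513687.50

D₁ = D₀ × (1 + g) = €46,800.00 × 1.035 = €48,438.0000
Growing perpetuity: P = D₁ / (r − g) = €48,438.0000 / (0.067 − 0.035) = €1,513,687.50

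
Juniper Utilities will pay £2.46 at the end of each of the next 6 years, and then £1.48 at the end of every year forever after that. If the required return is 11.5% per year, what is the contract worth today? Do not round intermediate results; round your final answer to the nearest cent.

PV of 6-year annuity: £2.46 × [1 − (1+0.115)^−6] / 0.115 = 10.25892
Perpetuity value at year 6: £1.48 / 0.115 = 12.86957
PV of perpetuity: 12.86957 / (1+0.115)^6 = 6.69753
Total PV = 10.25892 + 6.69753 = 16.95645

£16.96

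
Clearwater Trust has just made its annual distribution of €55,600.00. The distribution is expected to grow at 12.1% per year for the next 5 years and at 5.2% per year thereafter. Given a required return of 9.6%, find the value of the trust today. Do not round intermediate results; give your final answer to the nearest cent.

€1785647.29

D_1 = 62327.60000
D_2 = 69869.23960
D_3 = 78323.41759
D_4 = 87800.55112
D_5 = 98424.41781
Terminal value at year 5: TV = D_5×(1+g_2)/(r−g_2) = 103542.48753/0.044 = 2353238.35299
P_0 = D_1/(1+r)^1 + D_2/(1+r)^2 + D_3/(1+r)^3 + D_4/(1+r)^4 + D_5/(1+r)^5 + TV/(1+r)^5
    = 56868.24818 + 58165.42537 + 59492.19146 + 60849.22137 + 62237.20544 + 1488035.00273 = 1785647.29454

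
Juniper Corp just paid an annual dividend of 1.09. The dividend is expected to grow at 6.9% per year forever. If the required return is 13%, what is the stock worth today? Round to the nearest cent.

19.10

D₁ = D₀ × (1 + g) = 1.09 × 1.069 = 1.1652
Growing perpetuity: P = D₁ / (r − g) = 1.1652 / (0.13 − 0.069) = 19.10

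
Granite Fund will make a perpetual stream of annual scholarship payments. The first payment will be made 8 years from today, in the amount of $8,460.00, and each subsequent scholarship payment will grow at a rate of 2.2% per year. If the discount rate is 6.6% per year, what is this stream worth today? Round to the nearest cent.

$122918.50

Value at end of year 7: C₁ / (r − g) = $8,460.00 / (0.066 − 0.022) = $192,272.7273
Discount to today: PV = $192,272.7273 / (1 + 0.066)^7 = $192,272.7273 / 1.564229 = $122,918.50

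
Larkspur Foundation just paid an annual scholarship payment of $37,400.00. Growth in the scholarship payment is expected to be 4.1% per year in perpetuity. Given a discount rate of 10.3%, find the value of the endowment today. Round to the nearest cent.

$627958.06

D₁ = D₀ × (1 + g) = $37,400.00 × 1.041 = $38,933.4000
Growing perpetuity: P = D₁ / (r − g) = $38,933.4000 / (0.103 − 0.041) = $627,958.06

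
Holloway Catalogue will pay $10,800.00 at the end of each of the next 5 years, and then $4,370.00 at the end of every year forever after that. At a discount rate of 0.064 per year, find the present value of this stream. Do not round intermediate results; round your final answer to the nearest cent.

PV of 5-year annuity: $10,800.00 × [1 − (1+0.064)^−5] / 0.064 = 45002.72572
Perpetuity value at year 5: $4,370.00 / 0.064 = 68281.25000
PV of perpetuity: 68281.25000 / (1+0.064)^5 = 50071.81376
Total PV = 45002.72572 + 50071.81376 = 95074.53948

$95074.54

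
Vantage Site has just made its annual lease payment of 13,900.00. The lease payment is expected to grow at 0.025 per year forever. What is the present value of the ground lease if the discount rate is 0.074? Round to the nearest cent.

D₁ = D₀ × (1 + g) = 13,900.00 × 1.025 = 14,247.5000
Growing perpetuity: P = D₁ / (r − g) = 14,247.5000 / (0.074 − 0.025) = 290,765.31

290765.31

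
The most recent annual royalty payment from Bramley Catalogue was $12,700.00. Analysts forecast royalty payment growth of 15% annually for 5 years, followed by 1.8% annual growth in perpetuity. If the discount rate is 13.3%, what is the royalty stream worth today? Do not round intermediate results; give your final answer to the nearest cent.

D_1 = 14605.00000
D_2 = 16795.75000
D_3 = 19315.11250
D_4 = 22212.37938
D_5 = 25544.23628
Terminal value at year 5: TV = D_5×(1+g_2)/(r−g_2) = 26004.03253/0.115 = 226122.02204
P_0 = D_1/(1+r)^1 + D_2/(1+r)^2 + D_3/(1+r)^3 + D_4/(1+r)^4 + D_5/(1+r)^5 + TV/(1+r)^5
    = 12890.55605 + 13083.97127 + 13280.28858 + 13479.55152 + 13681.80428 + 121113.71091 = 187529.88260

$187529.88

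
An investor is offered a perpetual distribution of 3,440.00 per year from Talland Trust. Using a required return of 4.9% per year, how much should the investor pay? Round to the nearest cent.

Level perpetuity: PV = C / r = 3,440.00 / 0.049 = 70,204.08

70204.08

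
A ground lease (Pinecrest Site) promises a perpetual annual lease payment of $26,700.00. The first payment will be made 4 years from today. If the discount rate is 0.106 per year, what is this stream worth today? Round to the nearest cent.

Value at end of year 3: C / r = $26,700.00 / 0.106 = $251,886.7925
Discount to today: PV = $251,886.7925 / (1 + 0.106)^3 = $251,886.7925 / 1.352899 = $186,183.00

$186183.00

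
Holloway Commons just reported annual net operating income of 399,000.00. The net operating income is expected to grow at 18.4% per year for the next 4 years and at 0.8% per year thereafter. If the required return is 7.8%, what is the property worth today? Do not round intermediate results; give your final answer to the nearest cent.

D_1 = 472416.00000
D_2 = 559340.54400
D_3 = 662259.20410
D_4 = 784114.89765
Terminal value at year 4: TV = D_4×(1+g_2)/(r−g_2) = 790387.81683/0.07 = 11291254.52616
P_0 = D_1/(1+r)^1 + D_2/(1+r)^2 + D_3/(1+r)^3 + D_4/(1+r)^4 + TV/(1+r)^4
    = 438233.76623 + 481325.39816 + 528654.24066 + 580636.93964 + 8361171.93087 = 10390022.27556

10390022.28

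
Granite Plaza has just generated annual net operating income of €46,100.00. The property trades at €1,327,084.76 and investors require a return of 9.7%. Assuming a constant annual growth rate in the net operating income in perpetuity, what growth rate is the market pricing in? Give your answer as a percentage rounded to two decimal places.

6.02%

P = D₀(1+g)/(r−g) ⇒ P(r−g) = D₀(1+g) ⇒ g(P+D₀) = P·r − D₀
g = (P·r − D₀)/(P + D₀) = (€1,327,084.76×0.097 − €46,100.00) / (€1,327,084.76 + €46,100.00) = 0.060172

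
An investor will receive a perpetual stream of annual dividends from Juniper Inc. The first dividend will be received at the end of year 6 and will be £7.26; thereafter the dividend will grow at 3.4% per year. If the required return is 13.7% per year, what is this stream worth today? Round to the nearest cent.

£37.09

Value at end of year 5: C₁ / (r − g) = £7.26 / (0.137 − 0.034) = £70.4854
Discount to today: PV = £70.4854 / (1 + 0.137)^5 = £70.4854 / 1.900213 = £37.09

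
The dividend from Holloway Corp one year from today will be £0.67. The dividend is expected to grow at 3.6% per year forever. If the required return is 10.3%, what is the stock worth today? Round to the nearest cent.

Growing perpetuity: P = D₁ / (r − g) = £0.6700 / (0.103 − 0.036) = £10.00

£10.00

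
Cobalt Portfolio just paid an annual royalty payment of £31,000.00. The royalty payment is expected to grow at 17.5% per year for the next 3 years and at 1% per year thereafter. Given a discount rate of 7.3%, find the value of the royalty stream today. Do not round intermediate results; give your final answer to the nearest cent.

D_1 = 36425.00000
D_2 = 42799.37500
D_3 = 50289.26562
Terminal value at year 3: TV = D_3×(1+g_2)/(r−g_2) = 50792.15828/0.063 = 806224.73462
P_0 = D_1/(1+r)^1 + D_2/(1+r)^2 + D_3/(1+r)^3 + TV/(1+r)^3
    = 33946.87791 + 37173.88774 + 40707.65899 + 652614.85048 = 764443.27513

£764443.28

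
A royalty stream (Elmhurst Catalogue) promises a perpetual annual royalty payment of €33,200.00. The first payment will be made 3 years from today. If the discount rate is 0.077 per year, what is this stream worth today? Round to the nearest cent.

€371720.02

Value at end of year 2: C / r = €33,200.00 / 0.077 = €431,168.8312
Discount to today: PV = €431,168.8312 / (1 + 0.077)^2 = €431,168.8312 / 1.159929 = €371,720.02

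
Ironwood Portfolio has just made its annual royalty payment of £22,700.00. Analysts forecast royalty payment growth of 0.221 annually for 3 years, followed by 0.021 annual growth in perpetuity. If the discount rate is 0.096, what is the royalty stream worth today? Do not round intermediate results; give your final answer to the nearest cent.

D_1 = 27716.70000
D_2 = 33842.09070
D_3 = 41321.19274
Terminal value at year 3: TV = D_3×(1+g_2)/(r−g_2) = 42188.93779/0.075 = 562519.17056
P_0 = D_1/(1+r)^1 + D_2/(1+r)^2 + D_3/(1+r)^3 + TV/(1+r)^3
    = 25288.95985 + 28173.19341 + 31386.37697 + 427273.21181 = 512121.74205

£512121.74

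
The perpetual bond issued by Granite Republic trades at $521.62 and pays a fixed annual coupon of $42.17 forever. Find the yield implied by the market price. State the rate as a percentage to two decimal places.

8.08%

P = C/r ⇒ r = C/P = $42.17/$521.62 = 0.080844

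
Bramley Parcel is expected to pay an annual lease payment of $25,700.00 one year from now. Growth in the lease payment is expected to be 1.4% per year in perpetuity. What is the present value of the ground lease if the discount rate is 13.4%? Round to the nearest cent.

$214166.67

Growing perpetuity: P = D₁ / (r − g) = $25,700.0000 / (0.134 − 0.014) = $214,166.67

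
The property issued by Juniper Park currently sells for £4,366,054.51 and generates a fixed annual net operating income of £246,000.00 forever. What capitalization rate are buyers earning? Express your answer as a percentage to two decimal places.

5.63%

P = C/r ⇒ r = C/P = £246,000.00/£4,366,054.51 = 0.056344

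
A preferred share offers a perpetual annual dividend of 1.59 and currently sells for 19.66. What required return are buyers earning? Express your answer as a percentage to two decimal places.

8.09%

P = C/r ⇒ r = C/P = 1.59/19.66 = 0.080875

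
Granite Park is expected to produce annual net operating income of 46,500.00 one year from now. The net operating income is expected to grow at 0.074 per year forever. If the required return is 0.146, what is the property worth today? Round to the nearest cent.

Growing perpetuity: P = D₁ / (r − g) = 46,500.0000 / (0.146 − 0.074) = 645,833.33

645833.33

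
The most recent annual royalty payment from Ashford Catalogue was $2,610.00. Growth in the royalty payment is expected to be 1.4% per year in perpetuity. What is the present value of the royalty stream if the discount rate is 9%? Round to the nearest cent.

D₁ = D₀ × (1 + g) = $2,610.00 × 1.014 = $2,646.5400
Growing perpetuity: P = D₁ / (r − g) = $2,646.5400 / (0.09 − 0.014) = $34,822.89

$34822.89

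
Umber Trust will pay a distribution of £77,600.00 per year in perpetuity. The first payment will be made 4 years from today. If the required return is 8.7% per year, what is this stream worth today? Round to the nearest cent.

£694470.55

Value at end of year 3: C / r = £77,600.00 / 0.087 = £891,954.0230
Discount to today: PV = £891,954.0230 / (1 + 0.087)^3 = £891,954.0230 / 1.284366 = £694,470.55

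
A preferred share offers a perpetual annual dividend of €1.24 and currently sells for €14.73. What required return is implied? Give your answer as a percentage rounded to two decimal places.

P = C/r ⇒ r = C/P = €1.24/€14.73 = 0.084182

8.42%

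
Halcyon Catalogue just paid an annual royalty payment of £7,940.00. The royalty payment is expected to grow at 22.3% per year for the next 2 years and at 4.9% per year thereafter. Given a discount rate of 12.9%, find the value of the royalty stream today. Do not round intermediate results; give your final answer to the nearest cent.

£140090.10

D_1 = 9710.62000
D_2 = 11876.08826
Terminal value at year 2: TV = D_2×(1+g_2)/(r−g_2) = 12458.01658/0.08 = 155725.20731
P_0 = D_1/(1+r)^1 + D_2/(1+r)^2 + TV/(1+r)^2
    = 8601.08060 + 9317.20246 + 122171.81725 = 140090.10031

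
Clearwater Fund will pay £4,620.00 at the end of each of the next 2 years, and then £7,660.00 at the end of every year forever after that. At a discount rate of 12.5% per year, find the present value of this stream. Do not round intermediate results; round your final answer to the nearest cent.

£56175.80

PV of 2-year annuity: £4,620.00 × [1 − (1+0.125)^−2] / 0.125 = 7757.03704
Perpetuity value at year 2: £7,660.00 / 0.125 = 61280.00000
PV of perpetuity: 61280.00000 / (1+0.125)^2 = 48418.76543
Total PV = 7757.03704 + 48418.76543 = 56175.80247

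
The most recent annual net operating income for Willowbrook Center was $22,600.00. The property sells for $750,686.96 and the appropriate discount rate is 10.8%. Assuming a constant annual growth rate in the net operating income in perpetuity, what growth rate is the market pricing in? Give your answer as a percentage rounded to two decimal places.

7.56%

P = D₀(1+g)/(r−g) ⇒ P(r−g) = D₀(1+g) ⇒ g(P+D₀) = P·r − D₀
g = (P·r − D₀)/(P + D₀) = ($750,686.96×0.108 − $22,600.00) / ($750,686.96 + $22,600.00) = 0.075618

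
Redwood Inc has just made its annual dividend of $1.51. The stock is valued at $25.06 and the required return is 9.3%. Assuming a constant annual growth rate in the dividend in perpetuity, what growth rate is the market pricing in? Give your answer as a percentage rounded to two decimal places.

3.09%

P = D₀(1+g)/(r−g) ⇒ P(r−g) = D₀(1+g) ⇒ g(P+D₀) = P·r − D₀
g = (P·r − D₀)/(P + D₀) = ($25.06×0.093 − $1.51) / ($25.06 + $1.51) = 0.030884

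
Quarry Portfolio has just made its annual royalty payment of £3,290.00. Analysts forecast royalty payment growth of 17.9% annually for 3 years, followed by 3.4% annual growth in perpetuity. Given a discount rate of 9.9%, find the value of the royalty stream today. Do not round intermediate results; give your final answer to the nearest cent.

£75995.63

D_1 = 3878.91000
D_2 = 4573.23489
D_3 = 5391.84394
Terminal value at year 3: TV = D_3×(1+g_2)/(r−g_2) = 5575.16663/0.065 = 85771.79429
P_0 = D_1/(1+r)^1 + D_2/(1+r)^2 + D_3/(1+r)^3 + TV/(1+r)^3
    = 3529.49045 + 3786.41423 + 4062.04038 + 64617.68845 = 75995.63350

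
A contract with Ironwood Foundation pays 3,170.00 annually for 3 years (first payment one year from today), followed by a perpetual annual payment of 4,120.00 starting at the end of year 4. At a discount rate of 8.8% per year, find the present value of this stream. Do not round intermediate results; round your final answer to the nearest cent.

PV of 3-year annuity: 3,170.00 × [1 − (1+0.088)^−3] / 0.088 = 8052.89230
Perpetuity value at year 3: 4,120.00 / 0.088 = 46818.18182
PV of perpetuity: 46818.18182 / (1+0.088)^3 = 36351.96217
Total PV = 8052.89230 + 36351.96217 = 44404.85447

44404.85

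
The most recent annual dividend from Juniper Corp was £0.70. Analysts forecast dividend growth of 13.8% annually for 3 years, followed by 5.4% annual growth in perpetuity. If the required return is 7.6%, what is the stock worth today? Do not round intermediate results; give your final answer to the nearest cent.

D_1 = 0.79660
D_2 = 0.90653
D_3 = 1.03163
Terminal value at year 3: TV = D_3×(1+g_2)/(r−g_2) = 1.08734/0.022 = 49.42455
P_0 = D_1/(1+r)^1 + D_2/(1+r)^2 + D_3/(1+r)^3 + TV/(1+r)^3
    = 0.74033 + 0.78299 + 0.82811 + 39.67400 = 42.02543

£42.03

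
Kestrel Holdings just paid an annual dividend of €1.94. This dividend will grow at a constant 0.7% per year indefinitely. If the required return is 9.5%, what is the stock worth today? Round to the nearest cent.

€22.20

D₁ = D₀ × (1 + g) = €1.94 × 1.007 = €1.9536
Growing perpetuity: P = D₁ / (r − g) = €1.9536 / (0.095 − 0.007) = €22.20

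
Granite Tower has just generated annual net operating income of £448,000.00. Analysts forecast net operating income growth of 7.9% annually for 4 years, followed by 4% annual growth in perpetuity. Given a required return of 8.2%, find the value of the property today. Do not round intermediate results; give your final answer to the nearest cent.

D_1 = 483392.00000
D_2 = 521579.96800
D_3 = 562784.78547
D_4 = 607244.78352
Terminal value at year 4: TV = D_4×(1+g_2)/(r−g_2) = 631534.57487/0.042 = 15036537.49679
P_0 = D_1/(1+r)^1 + D_2/(1+r)^2 + D_3/(1+r)^3 + D_4/(1+r)^4 + TV/(1+r)^4
    = 446757.85582 + 445519.15567 + 444283.88999 + 443052.04926 + 10970812.64826 = 12750425.59899

£12750425.60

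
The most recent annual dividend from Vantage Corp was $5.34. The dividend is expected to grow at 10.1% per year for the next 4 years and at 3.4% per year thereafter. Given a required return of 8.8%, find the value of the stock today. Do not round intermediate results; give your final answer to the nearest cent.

$129.23

D_1 = 5.87934
D_2 = 6.47315
D_3 = 7.12694
D_4 = 7.84676
Terminal value at year 4: TV = D_4×(1+g_2)/(r−g_2) = 8.11355/0.054 = 150.25098
P_0 = D_1/(1+r)^1 + D_2/(1+r)^2 + D_3/(1+r)^3 + D_4/(1+r)^4 + TV/(1+r)^4
    = 5.40381 + 5.46837 + 5.53371 + 5.59983 + 107.22640 = 129.23212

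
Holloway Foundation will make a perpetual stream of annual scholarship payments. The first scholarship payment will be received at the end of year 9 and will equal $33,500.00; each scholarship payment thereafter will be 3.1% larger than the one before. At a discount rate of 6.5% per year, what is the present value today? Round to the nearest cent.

Value at end of year 8: C₁ / (r − g) = $33,500.00 / (0.065 − 0.031) = $985,294.1176
Discount to today: PV = $985,294.1176 / (1 + 0.065)^8 = $985,294.1176 / 1.654996 = $595,345.43

$595345.43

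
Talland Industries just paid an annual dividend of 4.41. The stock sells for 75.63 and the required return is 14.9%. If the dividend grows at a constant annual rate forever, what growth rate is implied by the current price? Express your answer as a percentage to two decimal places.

P = D₀(1+g)/(r−g) ⇒ P(r−g) = D₀(1+g) ⇒ g(P+D₀) = P·r − D₀
g = (P·r − D₀)/(P + D₀) = (75.63×0.149 − 4.41) / (75.63 + 4.41) = 0.085693

8.57%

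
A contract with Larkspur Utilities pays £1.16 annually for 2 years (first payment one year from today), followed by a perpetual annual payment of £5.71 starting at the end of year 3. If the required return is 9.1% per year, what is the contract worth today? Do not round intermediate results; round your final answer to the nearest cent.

PV of 2-year annuity: £1.16 × [1 − (1+0.091)^−2] / 0.091 = 2.03780
Perpetuity value at year 2: £5.71 / 0.091 = 62.74725
PV of perpetuity: 62.74725 / (1+0.091)^2 = 52.71634
Total PV = 2.03780 + 52.71634 = 54.75414

£54.75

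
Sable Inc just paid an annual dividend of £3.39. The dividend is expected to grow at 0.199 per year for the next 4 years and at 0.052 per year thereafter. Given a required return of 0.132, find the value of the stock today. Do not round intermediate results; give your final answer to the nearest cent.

£71.80

D_1 = 4.06461
D_2 = 4.87347
D_3 = 5.84329
D_4 = 7.00610
Terminal value at year 4: TV = D_4×(1+g_2)/(r−g_2) = 7.37042/0.08 = 92.13024
P_0 = D_1/(1+r)^1 + D_2/(1+r)^2 + D_3/(1+r)^3 + D_4/(1+r)^4 + TV/(1+r)^4
    = 3.59064 + 3.80317 + 4.02826 + 4.26669 + 56.10693 = 71.79569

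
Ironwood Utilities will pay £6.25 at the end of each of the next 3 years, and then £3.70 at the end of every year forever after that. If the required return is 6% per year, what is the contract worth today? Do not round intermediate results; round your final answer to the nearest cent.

£68.48

PV of 3-year annuity: £6.25 × [1 − (1+0.06)^−3] / 0.06 = 16.70632
Perpetuity value at year 3: £3.70 / 0.06 = 61.66667
PV of perpetuity: 61.66667 / (1+0.06)^3 = 51.77652
Total PV = 16.70632 + 51.77652 = 68.48285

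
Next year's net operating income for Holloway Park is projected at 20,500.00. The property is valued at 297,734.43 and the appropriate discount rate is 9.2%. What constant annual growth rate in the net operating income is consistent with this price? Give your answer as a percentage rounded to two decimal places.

2.31%

P = D₁/(r−g) ⇒ g = r − D₁/P = 0.092 − 20,500.00/297,734.43 = 0.023147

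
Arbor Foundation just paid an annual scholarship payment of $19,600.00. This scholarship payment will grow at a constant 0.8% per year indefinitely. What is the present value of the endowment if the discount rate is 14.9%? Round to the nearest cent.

D₁ = D₀ × (1 + g) = $19,600.00 × 1.008 = $19,756.8000
Growing perpetuity: P = D₁ / (r − g) = $19,756.8000 / (0.149 − 0.008) = $140,119.15

$140119.15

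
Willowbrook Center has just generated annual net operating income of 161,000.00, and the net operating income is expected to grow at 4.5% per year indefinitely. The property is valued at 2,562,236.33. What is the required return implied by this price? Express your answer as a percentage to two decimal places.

D₁ = 161,000.00 × 1.045 = 168,245.0000
P = D₁/(r − g) ⇒ r = D₁/P + g = 168,245.0000/2,562,236.33 + 0.045 = 0.065663 + 0.045 = 0.110663

11.07%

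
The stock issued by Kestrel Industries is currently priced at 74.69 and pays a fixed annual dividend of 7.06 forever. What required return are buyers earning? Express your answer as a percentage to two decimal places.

9.45%

P = C/r ⇒ r = C/P = 7.06/74.69 = 0.094524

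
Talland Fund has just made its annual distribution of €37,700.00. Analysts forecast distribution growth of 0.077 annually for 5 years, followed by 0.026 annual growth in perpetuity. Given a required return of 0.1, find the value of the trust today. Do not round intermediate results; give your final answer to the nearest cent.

D_1 = 40602.90000
D_2 = 43729.32330
D_3 = 47096.48119
D_4 = 50722.91025
D_5 = 54628.57433
Terminal value at year 5: TV = D_5×(1+g_2)/(r−g_2) = 56048.91727/0.074 = 757417.80091
P_0 = D_1/(1+r)^1 + D_2/(1+r)^2 + D_3/(1+r)^3 + D_4/(1+r)^4 + D_5/(1+r)^5 + TV/(1+r)^5
    = 36911.72727 + 36139.93661 + 35384.28339 + 34644.43019 + 33920.04665 + 470296.86305 = 647297.28717

€647297.29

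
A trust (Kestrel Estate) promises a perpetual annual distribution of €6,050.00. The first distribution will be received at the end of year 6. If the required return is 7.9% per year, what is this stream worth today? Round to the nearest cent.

Value at end of year 5: C / r = €6,050.00 / 0.079 = €76,582.2785
Discount to today: PV = €76,582.2785 / (1 + 0.079)^5 = €76,582.2785 / 1.462538 = €52,362.58

€52362.58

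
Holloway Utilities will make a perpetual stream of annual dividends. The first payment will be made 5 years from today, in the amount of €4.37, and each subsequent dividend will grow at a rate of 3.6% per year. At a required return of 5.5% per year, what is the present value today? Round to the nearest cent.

Value at end of year 4: C₁ / (r − g) = €4.37 / (0.055 − 0.036) = €230.0000
Discount to today: PV = €230.0000 / (1 + 0.055)^4 = €230.0000 / 1.238825 = €185.66

€185.66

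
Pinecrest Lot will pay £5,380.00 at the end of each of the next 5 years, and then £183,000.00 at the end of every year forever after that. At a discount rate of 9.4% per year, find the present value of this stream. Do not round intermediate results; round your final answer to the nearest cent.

PV of 5-year annuity: £5,380.00 × [1 − (1+0.094)^−5] / 0.094 = 20710.92744
Perpetuity value at year 5: £183,000.00 / 0.094 = 1946808.51064
PV of perpetuity: 1946808.51064 / (1+0.094)^5 = 1242329.00846
Total PV = 20710.92744 + 1242329.00846 = 1263039.93590

£1263039.94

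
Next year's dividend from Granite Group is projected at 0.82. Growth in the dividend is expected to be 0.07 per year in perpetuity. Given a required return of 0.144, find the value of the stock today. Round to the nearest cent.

Growing perpetuity: P = D₁ / (r − g) = 0.8200 / (0.144 − 0.07) = 11.08

11.08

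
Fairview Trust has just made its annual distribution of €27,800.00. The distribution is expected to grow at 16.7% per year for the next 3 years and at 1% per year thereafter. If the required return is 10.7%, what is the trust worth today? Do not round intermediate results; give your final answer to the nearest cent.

€431900.13

D_1 = 32442.60000
D_2 = 37860.51420
D_3 = 44183.22007
Terminal value at year 3: TV = D_3×(1+g_2)/(r−g_2) = 44625.05227/0.097 = 460052.08528
P_0 = D_1/(1+r)^1 + D_2/(1+r)^2 + D_3/(1+r)^3 + TV/(1+r)^3
    = 29306.77507 + 30895.21816 + 32569.75573 + 339128.38441 = 431900.13337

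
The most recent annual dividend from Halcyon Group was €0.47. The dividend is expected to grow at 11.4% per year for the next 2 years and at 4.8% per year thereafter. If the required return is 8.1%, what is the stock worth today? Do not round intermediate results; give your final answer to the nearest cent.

D_1 = 0.52358
D_2 = 0.58327
Terminal value at year 2: TV = D_2×(1+g_2)/(r−g_2) = 0.61126/0.033 = 18.52318
P_0 = D_1/(1+r)^1 + D_2/(1+r)^2 + TV/(1+r)^2
    = 0.48435 + 0.49913 + 15.85127 = 16.83476

€16.83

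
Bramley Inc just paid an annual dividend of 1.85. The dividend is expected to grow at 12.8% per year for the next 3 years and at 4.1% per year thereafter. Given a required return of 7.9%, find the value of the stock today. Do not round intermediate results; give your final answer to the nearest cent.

63.97

D_1 = 2.08680
D_2 = 2.35391
D_3 = 2.65521
Terminal value at year 3: TV = D_3×(1+g_2)/(r−g_2) = 2.76407/0.038 = 72.73880
P_0 = D_1/(1+r)^1 + D_2/(1+r)^2 + D_3/(1+r)^3 + TV/(1+r)^3
    = 1.93401 + 2.02184 + 2.11366 + 57.90310 = 63.97261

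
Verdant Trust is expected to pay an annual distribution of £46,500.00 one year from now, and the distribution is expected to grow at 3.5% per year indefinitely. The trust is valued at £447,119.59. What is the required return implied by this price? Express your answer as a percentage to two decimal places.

13.90%

P = D₁/(r − g) ⇒ r = D₁/P + g = £46,500.0000/£447,119.59 + 0.035 = 0.103999 + 0.035 = 0.138999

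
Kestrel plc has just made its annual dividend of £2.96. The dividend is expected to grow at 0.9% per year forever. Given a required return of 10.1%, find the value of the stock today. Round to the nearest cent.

£32.46

D₁ = D₀ × (1 + g) = £2.96 × 1.009 = £2.9866
Growing perpetuity: P = D₁ / (r − g) = £2.9866 / (0.101 − 0.009) = £32.46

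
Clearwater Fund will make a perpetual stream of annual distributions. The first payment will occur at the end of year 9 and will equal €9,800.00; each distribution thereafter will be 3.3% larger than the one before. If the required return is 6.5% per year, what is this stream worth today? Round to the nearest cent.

€185045.80

Value at end of year 8: C₁ / (r − g) = €9,800.00 / (0.065 − 0.033) = €306,250.0000
Discount to today: PV = €306,250.0000 / (1 + 0.065)^8 = €306,250.0000 / 1.654996 = €185,045.80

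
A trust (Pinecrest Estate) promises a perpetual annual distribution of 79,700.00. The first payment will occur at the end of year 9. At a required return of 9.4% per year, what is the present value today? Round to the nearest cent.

Value at end of year 8: C / r = 79,700.00 / 0.094 = 847,872.3404
Discount to today: PV = 847,872.3404 / (1 + 0.094)^8 = 847,872.3404 / 2.051817 = 413,230.05

413230.05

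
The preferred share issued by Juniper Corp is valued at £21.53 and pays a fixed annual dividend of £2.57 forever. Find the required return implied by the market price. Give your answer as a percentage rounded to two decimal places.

P = C/r ⇒ r = C/P = £2.57/£21.53 = 0.119368

11.94%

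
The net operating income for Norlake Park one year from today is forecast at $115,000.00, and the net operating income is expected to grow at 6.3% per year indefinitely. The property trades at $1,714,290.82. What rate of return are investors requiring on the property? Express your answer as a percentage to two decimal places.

P = D₁/(r − g) ⇒ r = D₁/P + g = $115,000.0000/$1,714,290.82 + 0.063 = 0.067083 + 0.063 = 0.130083

13.01%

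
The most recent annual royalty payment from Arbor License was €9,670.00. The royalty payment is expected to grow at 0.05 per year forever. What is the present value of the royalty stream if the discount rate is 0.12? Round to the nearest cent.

€145050.00

D₁ = D₀ × (1 + g) = €9,670.00 × 1.05 = €10,153.5000
Growing perpetuity: P = D₁ / (r − g) = €10,153.5000 / (0.12 − 0.05) = €145,050.00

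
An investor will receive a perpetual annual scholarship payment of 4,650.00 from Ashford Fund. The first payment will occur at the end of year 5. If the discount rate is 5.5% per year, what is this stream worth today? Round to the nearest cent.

68246.51

Value at end of year 4: C / r = 4,650.00 / 0.055 = 84,545.4545
Discount to today: PV = 84,545.4545 / (1 + 0.055)^4 = 84,545.4545 / 1.238825 = 68,246.51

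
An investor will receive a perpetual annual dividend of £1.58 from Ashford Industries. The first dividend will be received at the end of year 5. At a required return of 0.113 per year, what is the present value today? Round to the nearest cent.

£9.11

Value at end of year 4: C / r = £1.58 / 0.113 = £13.9823
Discount to today: PV = £13.9823 / (1 + 0.113)^4 = £13.9823 / 1.534549 = £9.11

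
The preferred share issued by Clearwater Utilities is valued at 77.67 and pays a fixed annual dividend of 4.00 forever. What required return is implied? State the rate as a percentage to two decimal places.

5.15%

P = C/r ⇒ r = C/P = 4.00/77.67 = 0.051500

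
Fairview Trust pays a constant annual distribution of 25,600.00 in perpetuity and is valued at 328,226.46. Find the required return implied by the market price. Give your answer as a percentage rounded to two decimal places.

7.80%

P = C/r ⇒ r = C/P = 25,600.00/328,226.46 = 0.077995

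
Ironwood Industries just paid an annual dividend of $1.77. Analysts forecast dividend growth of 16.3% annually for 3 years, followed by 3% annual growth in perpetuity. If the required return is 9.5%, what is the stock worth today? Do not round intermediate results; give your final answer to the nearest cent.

D_1 = 2.05851
D_2 = 2.39405
D_3 = 2.78428
Terminal value at year 3: TV = D_3×(1+g_2)/(r−g_2) = 2.86781/0.065 = 44.12008
P_0 = D_1/(1+r)^1 + D_2/(1+r)^2 + D_3/(1+r)^3 + TV/(1+r)^3
    = 1.87992 + 1.99666 + 2.12066 + 33.60423 = 39.60146

$39.60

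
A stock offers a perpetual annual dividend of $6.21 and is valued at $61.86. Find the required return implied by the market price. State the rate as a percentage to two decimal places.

10.04%

P = C/r ⇒ r = C/P = $6.21/$61.86 = 0.100388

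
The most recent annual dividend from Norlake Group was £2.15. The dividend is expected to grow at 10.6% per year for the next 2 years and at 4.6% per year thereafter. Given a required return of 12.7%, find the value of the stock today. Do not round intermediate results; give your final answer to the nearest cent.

£30.92

D_1 = 2.37790
D_2 = 2.62996
Terminal value at year 2: TV = D_2×(1+g_2)/(r−g_2) = 2.75094/0.081 = 33.96217
P_0 = D_1/(1+r)^1 + D_2/(1+r)^2 + TV/(1+r)^2
    = 2.10994 + 2.07062 + 26.73915 = 30.91971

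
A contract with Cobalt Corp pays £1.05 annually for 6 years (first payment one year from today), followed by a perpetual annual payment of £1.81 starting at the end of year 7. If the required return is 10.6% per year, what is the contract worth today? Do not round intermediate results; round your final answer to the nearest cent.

£13.82

PV of 6-year annuity: £1.05 × [1 − (1+0.106)^−6] / 0.106 = 4.49372
Perpetuity value at year 6: £1.81 / 0.106 = 17.07547
PV of perpetuity: 17.07547 / (1+0.106)^6 = 9.32915
Total PV = 4.49372 + 9.32915 = 13.82287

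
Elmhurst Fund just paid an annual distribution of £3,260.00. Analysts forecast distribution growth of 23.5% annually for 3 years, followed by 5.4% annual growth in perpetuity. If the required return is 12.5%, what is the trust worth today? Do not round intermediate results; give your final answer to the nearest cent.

D_1 = 4026.10000
D_2 = 4972.23350
D_3 = 6140.70837
Terminal value at year 3: TV = D_3×(1+g_2)/(r−g_2) = 6472.30662/0.071 = 91159.24823
P_0 = D_1/(1+r)^1 + D_2/(1+r)^2 + D_3/(1+r)^3 + TV/(1+r)^3
    = 3578.75556 + 3928.67832 + 4312.81576 + 64024.05363 = 75844.30326

£75844.30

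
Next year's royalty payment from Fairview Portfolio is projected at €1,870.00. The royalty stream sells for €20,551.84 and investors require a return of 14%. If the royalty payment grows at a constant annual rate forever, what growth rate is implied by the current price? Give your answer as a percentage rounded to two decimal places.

P = D₁/(r−g) ⇒ g = r − D₁/P = 0.14 − €1,870.00/€20,551.84 = 0.049011

4.90%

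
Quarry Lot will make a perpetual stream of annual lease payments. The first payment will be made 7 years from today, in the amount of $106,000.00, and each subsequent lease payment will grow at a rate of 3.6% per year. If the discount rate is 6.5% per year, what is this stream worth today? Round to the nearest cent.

Value at end of year 6: C₁ / (r − g) = $106,000.00 / (0.065 − 0.036) = $3,655,172.4138
Discount to today: PV = $3,655,172.4138 / (1 + 0.065)^6 = $3,655,172.4138 / 1.459142 = $2,505,014.37

$2505014.37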